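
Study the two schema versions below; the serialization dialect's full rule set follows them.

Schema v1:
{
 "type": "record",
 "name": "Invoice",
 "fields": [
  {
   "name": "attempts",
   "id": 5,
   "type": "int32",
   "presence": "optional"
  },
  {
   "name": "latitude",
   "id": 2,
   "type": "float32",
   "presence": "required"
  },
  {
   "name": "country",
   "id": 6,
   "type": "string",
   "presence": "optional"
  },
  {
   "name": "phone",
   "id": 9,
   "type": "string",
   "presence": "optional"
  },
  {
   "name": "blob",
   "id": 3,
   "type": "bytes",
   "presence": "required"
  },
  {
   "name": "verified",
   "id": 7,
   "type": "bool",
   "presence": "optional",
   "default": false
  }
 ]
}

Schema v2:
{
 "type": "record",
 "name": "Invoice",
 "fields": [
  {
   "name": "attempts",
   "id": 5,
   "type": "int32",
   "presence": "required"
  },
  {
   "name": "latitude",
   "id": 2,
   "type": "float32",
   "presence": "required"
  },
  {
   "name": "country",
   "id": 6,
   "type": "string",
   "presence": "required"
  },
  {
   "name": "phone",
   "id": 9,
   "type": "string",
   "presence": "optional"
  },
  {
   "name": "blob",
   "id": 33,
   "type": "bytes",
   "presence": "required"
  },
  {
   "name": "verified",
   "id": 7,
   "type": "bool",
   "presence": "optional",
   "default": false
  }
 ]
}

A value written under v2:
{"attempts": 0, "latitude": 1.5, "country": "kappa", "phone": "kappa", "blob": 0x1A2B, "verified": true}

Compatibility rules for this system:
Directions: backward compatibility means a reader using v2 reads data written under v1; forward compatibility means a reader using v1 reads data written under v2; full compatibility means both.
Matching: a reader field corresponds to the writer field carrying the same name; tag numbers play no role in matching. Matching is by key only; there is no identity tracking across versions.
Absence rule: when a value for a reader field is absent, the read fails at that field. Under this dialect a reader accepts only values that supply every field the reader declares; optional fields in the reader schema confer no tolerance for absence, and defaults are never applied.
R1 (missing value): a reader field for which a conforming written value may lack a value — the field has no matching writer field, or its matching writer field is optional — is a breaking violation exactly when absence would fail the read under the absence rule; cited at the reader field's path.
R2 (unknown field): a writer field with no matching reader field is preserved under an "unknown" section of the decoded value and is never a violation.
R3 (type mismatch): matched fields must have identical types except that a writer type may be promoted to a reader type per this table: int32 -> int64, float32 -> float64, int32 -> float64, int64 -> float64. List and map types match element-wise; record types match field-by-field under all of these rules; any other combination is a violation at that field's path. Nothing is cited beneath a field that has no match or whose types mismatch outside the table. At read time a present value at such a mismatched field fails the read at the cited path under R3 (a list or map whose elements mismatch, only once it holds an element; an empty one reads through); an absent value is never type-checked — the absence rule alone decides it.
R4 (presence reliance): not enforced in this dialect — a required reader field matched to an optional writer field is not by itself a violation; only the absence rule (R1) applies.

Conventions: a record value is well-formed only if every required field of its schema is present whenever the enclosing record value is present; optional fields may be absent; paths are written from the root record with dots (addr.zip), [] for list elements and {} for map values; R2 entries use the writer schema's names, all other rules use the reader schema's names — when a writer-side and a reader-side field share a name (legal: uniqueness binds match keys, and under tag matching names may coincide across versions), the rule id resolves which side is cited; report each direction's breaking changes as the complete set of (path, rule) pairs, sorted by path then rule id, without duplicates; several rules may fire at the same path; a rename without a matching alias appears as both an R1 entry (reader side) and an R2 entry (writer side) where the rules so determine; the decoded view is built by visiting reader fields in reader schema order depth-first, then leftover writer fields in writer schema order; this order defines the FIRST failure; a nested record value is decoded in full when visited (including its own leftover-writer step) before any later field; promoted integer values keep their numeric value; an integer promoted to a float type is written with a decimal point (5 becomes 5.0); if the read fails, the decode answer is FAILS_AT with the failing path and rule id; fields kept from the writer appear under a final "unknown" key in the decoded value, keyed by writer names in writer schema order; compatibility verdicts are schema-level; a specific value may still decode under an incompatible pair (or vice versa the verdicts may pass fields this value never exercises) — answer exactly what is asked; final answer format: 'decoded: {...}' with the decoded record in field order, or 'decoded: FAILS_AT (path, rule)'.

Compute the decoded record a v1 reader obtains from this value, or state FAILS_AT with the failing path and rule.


in Invoice below, arrows point writer -> reader
decoding the Invoice value with the v1 reader:
  attempts := 0
  latitude := 1.5
  country := "kappa"
  phone := "kappa"
  blob := 0x1A2B
  verified := true
  => decoded: {"attempts": 0, "latitude": 1.5, "country": "kappa", "phone": "kappa", "blob": 0x1A2B, "verified": true}
checking off the Invoice differences that do not matter here:
  field attempts in record Invoice: optional changed to required -> matters for Invoice compatibility verdicts, not for this value's decode
  field country in record Invoice: optional changed to required -> matters for Invoice compatibility verdicts, not for this value's decode
  field blob in record Invoice: tag 3 changed to 33 -> no rule fires on it and the decoded Invoice view is identical with or without it

decoded: {"attempts": 0, "latitude": 1.5, "country": "kappa", "phone": "kappa", "blob": 0x1A2B, "verified": true}


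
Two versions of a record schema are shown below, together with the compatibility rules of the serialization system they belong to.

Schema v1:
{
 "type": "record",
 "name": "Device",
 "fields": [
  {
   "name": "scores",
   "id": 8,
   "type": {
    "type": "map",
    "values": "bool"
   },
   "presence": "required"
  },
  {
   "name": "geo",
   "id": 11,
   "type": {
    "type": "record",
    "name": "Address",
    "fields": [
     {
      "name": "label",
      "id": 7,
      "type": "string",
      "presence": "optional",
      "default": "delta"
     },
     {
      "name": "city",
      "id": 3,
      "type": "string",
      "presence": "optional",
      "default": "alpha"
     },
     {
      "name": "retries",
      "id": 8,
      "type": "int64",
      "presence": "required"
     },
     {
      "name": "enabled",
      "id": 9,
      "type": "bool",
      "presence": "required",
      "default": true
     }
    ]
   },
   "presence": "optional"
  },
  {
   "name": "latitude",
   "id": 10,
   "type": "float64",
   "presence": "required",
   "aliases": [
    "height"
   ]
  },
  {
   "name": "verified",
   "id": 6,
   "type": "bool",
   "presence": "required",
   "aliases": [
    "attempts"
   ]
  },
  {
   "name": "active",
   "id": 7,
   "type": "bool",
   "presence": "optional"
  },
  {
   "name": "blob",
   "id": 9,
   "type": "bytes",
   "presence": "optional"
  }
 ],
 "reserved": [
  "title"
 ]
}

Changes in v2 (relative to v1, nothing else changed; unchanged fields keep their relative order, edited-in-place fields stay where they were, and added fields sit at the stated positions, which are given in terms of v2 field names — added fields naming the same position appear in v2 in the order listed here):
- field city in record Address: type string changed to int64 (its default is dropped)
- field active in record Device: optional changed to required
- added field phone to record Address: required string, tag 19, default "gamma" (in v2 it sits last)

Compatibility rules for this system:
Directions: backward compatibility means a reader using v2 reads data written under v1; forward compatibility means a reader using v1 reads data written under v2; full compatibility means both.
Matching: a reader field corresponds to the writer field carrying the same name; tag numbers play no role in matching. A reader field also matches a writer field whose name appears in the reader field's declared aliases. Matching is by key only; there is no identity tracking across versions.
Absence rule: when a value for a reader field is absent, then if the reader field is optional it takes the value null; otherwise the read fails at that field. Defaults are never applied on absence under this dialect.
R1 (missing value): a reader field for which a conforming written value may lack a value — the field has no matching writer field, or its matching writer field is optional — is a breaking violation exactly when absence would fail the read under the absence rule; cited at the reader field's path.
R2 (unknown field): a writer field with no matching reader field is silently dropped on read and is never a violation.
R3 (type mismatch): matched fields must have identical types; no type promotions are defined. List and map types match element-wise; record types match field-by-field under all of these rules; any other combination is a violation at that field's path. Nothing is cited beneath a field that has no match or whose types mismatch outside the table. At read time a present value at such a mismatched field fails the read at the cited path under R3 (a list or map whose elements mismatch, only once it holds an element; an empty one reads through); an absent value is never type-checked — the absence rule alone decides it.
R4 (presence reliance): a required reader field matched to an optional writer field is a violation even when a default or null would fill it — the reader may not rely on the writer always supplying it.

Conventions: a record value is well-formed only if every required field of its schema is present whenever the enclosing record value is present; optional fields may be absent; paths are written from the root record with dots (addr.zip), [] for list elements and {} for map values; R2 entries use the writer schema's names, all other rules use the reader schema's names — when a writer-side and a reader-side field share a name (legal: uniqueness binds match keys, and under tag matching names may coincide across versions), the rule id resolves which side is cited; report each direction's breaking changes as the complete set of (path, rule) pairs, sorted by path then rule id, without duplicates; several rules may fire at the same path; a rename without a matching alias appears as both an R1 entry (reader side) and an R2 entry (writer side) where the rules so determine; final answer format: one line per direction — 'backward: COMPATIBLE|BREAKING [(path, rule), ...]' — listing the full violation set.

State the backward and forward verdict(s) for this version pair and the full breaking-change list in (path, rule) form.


backward: BREAKING [(active, R1), (active, R4), (geo.city, R3), (geo.phone, R1)]; forward: BREAKING [(geo.city, R3)]

each type pair in Device: writer, then reader
backward for Device (reader v2, writer v1):
  scores: map<string, bool> -> map<string, bool>, writer required; from scores
  geo: Address -> Address, writer optional; from geo
  latitude: float64 -> float64, writer required; from latitude
  verified: bool -> bool, writer required; from verified
  active: bool -> bool, writer optional; from active
  blob: bytes -> bytes, writer optional; from blob
  geo.label: string -> string, writer optional; from geo.label
  geo.city: string -> int64, writer optional; from geo.city
  geo.retries: int64 -> int64, writer required; from geo.retries
  geo.enabled: bool -> bool, writer required; from geo.enabled
  no writer field matches reader geo.phone
  violation R1 at active
  violation R4 at active
  violation R3 at geo.city
  violation R1 at geo.phone
  backward on Device therefore BREAKING (4)
forward for Device (reader v1, writer v2):
  scores: map<string, bool> -> map<string, bool>, writer required; from scores
  geo: Address -> Address, writer optional; from geo
  latitude: float64 -> float64, writer required; from latitude
  verified: bool -> bool, writer required; from verified
  active: bool -> bool, writer required; from active
  blob: bytes -> bytes, writer optional; from blob
  geo.label: string -> string, writer optional; from geo.label
  geo.city: int64 -> string, writer optional; from geo.city
  geo.retries: int64 -> int64, writer required; from geo.retries
  geo.enabled: bool -> bool, writer required; from geo.enabled
  geo.phone (writer side), unknown to reader
  violation R3 at geo.city
  forward on Device therefore BREAKING (1)


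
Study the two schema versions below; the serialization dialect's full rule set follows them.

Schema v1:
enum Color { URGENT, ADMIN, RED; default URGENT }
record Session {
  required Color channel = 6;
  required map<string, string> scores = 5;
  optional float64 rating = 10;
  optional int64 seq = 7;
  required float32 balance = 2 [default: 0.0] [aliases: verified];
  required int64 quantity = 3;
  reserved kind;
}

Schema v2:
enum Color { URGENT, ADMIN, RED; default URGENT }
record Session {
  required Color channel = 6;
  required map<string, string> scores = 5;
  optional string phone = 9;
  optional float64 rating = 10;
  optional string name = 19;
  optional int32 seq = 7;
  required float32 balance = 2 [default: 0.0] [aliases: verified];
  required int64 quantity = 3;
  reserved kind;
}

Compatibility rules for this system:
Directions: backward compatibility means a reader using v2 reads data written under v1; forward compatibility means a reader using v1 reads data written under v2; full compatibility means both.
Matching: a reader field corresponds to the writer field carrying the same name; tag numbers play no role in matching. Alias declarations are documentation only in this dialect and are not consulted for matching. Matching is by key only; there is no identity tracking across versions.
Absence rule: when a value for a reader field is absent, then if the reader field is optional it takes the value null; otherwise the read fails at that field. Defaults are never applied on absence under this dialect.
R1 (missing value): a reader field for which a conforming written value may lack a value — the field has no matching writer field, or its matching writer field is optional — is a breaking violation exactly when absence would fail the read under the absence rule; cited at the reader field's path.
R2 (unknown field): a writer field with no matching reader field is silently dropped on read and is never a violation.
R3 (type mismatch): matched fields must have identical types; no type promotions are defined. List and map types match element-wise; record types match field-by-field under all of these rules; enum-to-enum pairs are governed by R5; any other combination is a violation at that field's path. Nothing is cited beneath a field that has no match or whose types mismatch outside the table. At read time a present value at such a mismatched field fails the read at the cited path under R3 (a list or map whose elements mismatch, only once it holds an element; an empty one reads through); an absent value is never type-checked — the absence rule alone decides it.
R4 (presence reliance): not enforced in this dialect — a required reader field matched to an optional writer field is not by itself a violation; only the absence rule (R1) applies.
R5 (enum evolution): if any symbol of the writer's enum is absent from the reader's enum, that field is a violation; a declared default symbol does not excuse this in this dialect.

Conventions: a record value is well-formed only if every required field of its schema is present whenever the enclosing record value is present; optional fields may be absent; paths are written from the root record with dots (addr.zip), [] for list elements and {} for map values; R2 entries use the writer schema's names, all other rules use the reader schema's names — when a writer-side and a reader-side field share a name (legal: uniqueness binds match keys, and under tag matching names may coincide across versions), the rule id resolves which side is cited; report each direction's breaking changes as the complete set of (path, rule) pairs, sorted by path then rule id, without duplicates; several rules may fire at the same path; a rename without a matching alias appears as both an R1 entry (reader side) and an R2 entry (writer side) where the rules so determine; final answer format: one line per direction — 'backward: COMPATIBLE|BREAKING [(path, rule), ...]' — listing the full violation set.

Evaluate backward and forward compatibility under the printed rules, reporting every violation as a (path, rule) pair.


each type pair in Session: writer, then reader
backward pass over Session, reader schema v2, writer schema v1:
  writer required, Color -> Color: reader channel maps from writer channel
  writer required, map<string, string> -> map<string, string>: reader scores maps from writer scores
  phone: no writer-side match
  writer optional, float64 -> float64: reader rating maps from writer rating
  name: no writer-side match
  writer optional, int64 -> int32: reader seq maps from writer seq
  writer required, float32 -> float32: reader balance maps from writer balance
  writer required, int64 -> int64: reader quantity maps from writer quantity
  R3 fires at seq
  => backward verdict for Session: BREAKING, 1 violation(s)
forward pass over Session, reader schema v1, writer schema v2:
  writer required, Color -> Color: reader channel maps from writer channel
  writer required, map<string, string> -> map<string, string>: reader scores maps from writer scores
  writer optional, float64 -> float64: reader rating maps from writer rating
  writer optional, int32 -> int64: reader seq maps from writer seq
  writer required, float32 -> float32: reader balance maps from writer balance
  writer required, int64 -> int64: reader quantity maps from writer quantity
  leftover writer field: phone
  leftover writer field: name
  R3 fires at seq
  => forward verdict for Session: BREAKING, 1 violation(s)

backward: BREAKING [(seq, R3)]; forward: BREAKING [(seq, R3)]


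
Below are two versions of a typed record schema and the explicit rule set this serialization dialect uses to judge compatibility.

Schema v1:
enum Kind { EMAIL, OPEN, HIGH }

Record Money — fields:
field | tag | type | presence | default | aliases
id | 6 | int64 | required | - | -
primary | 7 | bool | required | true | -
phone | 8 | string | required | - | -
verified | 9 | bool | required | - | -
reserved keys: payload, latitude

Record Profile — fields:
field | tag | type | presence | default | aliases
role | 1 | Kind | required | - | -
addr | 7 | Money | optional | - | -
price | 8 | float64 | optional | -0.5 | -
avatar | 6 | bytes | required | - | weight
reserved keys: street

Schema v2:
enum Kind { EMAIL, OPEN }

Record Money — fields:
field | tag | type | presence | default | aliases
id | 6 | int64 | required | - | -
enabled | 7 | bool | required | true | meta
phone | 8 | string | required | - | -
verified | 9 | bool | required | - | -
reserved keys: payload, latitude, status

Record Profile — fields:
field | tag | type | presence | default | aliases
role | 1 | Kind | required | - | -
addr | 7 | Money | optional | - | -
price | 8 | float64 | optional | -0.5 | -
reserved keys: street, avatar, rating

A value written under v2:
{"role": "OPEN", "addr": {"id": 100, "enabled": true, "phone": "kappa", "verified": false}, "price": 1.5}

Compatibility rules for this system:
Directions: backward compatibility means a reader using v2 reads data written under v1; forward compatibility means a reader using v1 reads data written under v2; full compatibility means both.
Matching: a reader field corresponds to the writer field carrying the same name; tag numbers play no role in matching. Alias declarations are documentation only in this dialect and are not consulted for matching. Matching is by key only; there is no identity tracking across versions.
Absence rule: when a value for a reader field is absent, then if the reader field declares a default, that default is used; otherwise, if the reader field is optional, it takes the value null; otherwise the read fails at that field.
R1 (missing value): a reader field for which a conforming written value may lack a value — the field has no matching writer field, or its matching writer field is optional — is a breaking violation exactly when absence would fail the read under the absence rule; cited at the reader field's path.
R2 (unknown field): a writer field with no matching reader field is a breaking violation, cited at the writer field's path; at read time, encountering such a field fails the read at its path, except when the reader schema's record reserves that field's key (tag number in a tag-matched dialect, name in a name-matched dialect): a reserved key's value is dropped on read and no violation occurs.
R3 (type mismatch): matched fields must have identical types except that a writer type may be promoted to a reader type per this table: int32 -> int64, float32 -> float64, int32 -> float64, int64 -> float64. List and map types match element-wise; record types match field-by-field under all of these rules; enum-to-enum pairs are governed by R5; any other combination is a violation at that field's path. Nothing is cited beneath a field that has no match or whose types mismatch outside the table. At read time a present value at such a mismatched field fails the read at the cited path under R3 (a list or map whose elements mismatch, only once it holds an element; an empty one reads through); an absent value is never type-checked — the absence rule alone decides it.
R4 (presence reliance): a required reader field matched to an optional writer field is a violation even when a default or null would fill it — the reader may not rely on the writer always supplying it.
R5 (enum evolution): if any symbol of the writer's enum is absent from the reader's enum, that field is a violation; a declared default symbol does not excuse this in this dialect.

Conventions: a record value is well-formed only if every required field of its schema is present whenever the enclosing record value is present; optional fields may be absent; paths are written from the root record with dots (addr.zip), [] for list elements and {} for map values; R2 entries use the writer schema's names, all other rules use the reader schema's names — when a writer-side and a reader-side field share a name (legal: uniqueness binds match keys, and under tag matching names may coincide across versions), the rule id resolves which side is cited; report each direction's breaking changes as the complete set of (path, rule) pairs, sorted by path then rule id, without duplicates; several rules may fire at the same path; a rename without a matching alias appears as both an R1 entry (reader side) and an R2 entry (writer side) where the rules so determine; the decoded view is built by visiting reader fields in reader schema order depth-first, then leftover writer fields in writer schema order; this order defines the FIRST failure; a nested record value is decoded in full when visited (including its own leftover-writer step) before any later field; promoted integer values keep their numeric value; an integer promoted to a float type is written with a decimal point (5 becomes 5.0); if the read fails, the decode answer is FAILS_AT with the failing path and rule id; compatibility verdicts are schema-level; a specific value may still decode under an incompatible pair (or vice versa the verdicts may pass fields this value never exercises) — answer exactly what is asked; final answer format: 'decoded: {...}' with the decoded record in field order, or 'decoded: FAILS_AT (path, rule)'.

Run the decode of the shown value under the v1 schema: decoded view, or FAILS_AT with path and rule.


decoded: FAILS_AT (addr.enabled, R2)

each type pair in Profile: writer, then reader
migrating the Profile value to v1:
  role := "OPEN"
  addr.id := 100
  addr.primary := true (absent -> default)
  addr.phone := "kappa"
  addr.verified := false
  read fails at addr.enabled under R2 (unknown field)
  => FAILS_AT (addr.enabled, R2)
checking off the Profile differences that do not matter here:
  enum Kind (field role in record Profile): symbol HIGH removed -> a verdict-level change on Profile — the shown value reads the same
  removed field avatar from record Profile (its key "avatar" joins the reserved list) -> a verdict-level change on Profile — the shown value reads the same


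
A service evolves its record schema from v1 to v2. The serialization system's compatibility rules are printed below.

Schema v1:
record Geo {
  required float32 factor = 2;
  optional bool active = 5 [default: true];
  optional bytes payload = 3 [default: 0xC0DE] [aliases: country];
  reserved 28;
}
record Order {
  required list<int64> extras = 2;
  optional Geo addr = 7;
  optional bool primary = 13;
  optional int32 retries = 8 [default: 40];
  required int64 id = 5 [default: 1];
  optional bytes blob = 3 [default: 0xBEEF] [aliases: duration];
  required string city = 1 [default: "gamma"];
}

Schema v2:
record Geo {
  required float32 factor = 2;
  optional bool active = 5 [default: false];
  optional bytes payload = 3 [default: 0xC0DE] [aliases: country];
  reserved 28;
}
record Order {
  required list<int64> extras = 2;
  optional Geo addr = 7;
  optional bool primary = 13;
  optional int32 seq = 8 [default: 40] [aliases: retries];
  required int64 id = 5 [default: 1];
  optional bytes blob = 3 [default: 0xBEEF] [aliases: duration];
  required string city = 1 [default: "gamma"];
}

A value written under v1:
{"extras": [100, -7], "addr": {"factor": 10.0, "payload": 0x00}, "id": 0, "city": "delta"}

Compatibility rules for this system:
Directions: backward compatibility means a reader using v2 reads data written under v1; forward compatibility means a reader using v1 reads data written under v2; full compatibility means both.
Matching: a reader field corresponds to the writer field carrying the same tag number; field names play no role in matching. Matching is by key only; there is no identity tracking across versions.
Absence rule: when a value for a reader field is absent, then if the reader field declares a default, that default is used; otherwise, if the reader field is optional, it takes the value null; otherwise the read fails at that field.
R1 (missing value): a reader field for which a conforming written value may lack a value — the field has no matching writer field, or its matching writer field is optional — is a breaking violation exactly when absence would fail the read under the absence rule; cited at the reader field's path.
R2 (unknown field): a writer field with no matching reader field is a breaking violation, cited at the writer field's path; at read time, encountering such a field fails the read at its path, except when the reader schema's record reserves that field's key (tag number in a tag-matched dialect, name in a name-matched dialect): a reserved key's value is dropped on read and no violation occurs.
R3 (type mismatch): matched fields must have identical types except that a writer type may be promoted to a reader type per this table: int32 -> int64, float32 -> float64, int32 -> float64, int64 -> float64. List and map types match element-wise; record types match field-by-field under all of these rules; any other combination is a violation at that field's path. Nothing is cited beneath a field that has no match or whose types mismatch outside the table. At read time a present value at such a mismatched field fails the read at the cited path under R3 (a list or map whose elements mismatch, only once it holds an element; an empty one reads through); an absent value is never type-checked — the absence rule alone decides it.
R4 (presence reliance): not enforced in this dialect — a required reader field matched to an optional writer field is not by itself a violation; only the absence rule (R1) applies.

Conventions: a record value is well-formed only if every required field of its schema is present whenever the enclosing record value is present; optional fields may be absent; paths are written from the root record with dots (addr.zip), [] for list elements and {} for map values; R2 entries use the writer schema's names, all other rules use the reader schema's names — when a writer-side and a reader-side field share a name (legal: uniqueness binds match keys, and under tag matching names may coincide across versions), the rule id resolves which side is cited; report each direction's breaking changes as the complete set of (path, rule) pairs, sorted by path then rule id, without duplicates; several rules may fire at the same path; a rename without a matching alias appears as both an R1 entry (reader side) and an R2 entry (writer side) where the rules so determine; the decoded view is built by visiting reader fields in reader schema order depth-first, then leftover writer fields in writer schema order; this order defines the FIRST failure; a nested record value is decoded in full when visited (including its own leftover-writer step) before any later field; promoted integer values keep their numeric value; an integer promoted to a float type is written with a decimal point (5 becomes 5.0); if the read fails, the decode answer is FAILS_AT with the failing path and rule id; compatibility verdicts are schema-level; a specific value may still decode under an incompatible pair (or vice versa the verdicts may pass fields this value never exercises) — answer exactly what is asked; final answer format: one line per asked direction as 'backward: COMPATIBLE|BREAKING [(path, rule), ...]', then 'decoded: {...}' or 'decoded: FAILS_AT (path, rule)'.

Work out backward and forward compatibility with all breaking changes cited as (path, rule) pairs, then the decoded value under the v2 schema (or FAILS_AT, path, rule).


backward: COMPATIBLE []; forward: COMPATIBLE []; decoded: {"extras": [100, -7], "addr": {"factor": 10.0, "active": false, "payload": 0x00}, "primary": null, "seq": 40, "id": 0, "blob": 0xBEEF, "city": "delta"}

arrows below run writer -> reader for Order
checking backward for Order: reader v2 against writer v1:
  extras: list<int64> -> list<int64>, writer required; from extras
  addr: Geo -> Geo, writer optional; from addr
  primary: bool -> bool, writer optional; from primary
  seq: int32 -> int32, writer optional; from retries
  id: int64 -> int64, writer required; from id
  blob: bytes -> bytes, writer optional; from blob
  city: string -> string, writer required; from city
  addr.factor: float32 -> float32, writer required; from addr.factor
  addr.active: bool -> bool, writer optional; from addr.active
  addr.payload: bytes -> bytes, writer optional; from addr.payload
  => backward verdict for Order: COMPATIBLE, no violations
checking forward for Order: reader v1 against writer v2:
  extras: list<int64> -> list<int64>, writer required; from extras
  addr: Geo -> Geo, writer optional; from addr
  primary: bool -> bool, writer optional; from primary
  retries: int32 -> int32, writer optional; from seq
  id: int64 -> int64, writer required; from id
  blob: bytes -> bytes, writer optional; from blob
  city: string -> string, writer required; from city
  addr.factor: float32 -> float32, writer required; from addr.factor
  addr.active: bool -> bool, writer optional; from addr.active
  addr.payload: bytes -> bytes, writer optional; from addr.payload
  => forward verdict for Order: COMPATIBLE, no violations
decoding the Order value with the v2 reader:
  extras := [100, -7]
  addr.factor := 10.0
  addr.active := false (no value, default fills)
  addr.payload := 0x00
  primary := null (not supplied -> null)
  seq := 40 (no value, default fills)
  id := 0
  blob := 0xBEEF (no value, default fills)
  city := "delta"
  => decoded: {"extras": [100, -7], "addr": {"factor": 10.0, "active": false, "payload": 0x00}, "primary": null, "seq": 40, "id": 0, "blob": 0xBEEF, "city": "delta"}


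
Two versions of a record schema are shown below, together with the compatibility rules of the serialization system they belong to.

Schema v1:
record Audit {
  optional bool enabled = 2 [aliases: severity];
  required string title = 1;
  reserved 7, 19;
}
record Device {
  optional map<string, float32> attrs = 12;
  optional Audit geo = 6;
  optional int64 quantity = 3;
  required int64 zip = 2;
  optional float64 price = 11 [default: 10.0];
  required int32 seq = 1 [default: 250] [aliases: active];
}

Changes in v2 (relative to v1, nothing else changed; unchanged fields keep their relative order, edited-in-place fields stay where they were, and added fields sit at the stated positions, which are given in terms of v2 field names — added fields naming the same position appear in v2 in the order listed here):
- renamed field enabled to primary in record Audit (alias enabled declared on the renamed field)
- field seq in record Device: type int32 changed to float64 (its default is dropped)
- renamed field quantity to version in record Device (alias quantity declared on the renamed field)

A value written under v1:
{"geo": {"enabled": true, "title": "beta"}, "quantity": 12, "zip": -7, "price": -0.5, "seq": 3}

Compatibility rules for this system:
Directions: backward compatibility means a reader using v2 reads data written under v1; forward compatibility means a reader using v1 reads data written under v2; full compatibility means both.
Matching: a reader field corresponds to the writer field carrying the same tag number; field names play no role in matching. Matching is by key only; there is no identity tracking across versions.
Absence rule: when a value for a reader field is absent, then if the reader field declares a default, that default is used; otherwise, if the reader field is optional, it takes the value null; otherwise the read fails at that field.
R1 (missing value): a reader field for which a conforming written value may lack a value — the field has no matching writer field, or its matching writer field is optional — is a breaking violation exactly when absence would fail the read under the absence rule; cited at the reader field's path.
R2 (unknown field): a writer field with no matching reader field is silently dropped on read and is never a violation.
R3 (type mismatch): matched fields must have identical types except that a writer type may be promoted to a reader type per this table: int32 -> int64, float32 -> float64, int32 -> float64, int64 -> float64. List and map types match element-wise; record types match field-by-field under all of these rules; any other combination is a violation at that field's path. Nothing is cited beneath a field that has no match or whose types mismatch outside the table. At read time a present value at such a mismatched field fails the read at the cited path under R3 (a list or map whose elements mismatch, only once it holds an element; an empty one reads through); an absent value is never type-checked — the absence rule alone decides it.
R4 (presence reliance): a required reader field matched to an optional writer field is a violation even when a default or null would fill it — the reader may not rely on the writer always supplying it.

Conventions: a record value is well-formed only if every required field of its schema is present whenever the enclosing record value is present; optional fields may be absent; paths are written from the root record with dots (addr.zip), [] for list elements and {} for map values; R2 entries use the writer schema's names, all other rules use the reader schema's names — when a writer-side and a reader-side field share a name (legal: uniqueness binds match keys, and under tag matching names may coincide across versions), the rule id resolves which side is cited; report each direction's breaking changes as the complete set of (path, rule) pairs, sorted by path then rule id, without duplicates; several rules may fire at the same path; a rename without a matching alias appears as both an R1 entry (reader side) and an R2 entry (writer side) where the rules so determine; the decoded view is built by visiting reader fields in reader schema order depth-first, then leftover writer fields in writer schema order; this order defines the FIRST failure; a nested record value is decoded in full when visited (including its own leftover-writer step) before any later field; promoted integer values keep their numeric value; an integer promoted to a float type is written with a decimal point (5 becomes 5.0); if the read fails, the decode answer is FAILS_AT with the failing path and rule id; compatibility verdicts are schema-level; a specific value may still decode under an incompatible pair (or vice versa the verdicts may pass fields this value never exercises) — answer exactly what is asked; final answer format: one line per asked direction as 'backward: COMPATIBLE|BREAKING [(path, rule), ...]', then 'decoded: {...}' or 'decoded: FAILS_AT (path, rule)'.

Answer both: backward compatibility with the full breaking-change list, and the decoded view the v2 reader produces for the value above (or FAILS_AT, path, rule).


each type pair in Device: writer, then reader
backward analysis of Device with v2 as reader and v1 as writer:
  map<string, float32> -> map<string, float32>, writer optional: attrs aligns to attrs
  Audit -> Audit, writer optional: geo aligns to geo
  int64 -> int64, writer optional: version aligns to quantity
  int64 -> int64, writer required: zip aligns to zip
  float64 -> float64, writer optional: price aligns to price
  int32 -> float64, writer required: seq aligns to seq
  bool -> bool, writer optional: geo.primary aligns to geo.enabled
  string -> string, writer required: geo.title aligns to geo.title
  nothing fires on Device: backward is COMPATIBLE
decoding the Device value with the v2 reader:
  attrs := null (not supplied -> null)
  geo.primary := true (from writer enabled)
  geo.title := "beta"
  version := 12 (from writer quantity)
  zip := -7
  price := -0.5
  seq := 3.0 (int32 -> float64)
  => decoded: {"attrs": null, "geo": {"primary": true, "title": "beta"}, "version": 12, "zip": -7, "price": -0.5, "seq": 3.0}
ruling out the remaining Device differences:
  field seq in record Device: type int32 changed to float64 (its default is dropped) -> affects forward compatibility only, which is not asked

backward: COMPATIBLE []; decoded: {"attrs": null, "geo": {"primary": true, "title": "beta"}, "version": 12, "zip": -7, "price": -0.5, "seq": 3.0}


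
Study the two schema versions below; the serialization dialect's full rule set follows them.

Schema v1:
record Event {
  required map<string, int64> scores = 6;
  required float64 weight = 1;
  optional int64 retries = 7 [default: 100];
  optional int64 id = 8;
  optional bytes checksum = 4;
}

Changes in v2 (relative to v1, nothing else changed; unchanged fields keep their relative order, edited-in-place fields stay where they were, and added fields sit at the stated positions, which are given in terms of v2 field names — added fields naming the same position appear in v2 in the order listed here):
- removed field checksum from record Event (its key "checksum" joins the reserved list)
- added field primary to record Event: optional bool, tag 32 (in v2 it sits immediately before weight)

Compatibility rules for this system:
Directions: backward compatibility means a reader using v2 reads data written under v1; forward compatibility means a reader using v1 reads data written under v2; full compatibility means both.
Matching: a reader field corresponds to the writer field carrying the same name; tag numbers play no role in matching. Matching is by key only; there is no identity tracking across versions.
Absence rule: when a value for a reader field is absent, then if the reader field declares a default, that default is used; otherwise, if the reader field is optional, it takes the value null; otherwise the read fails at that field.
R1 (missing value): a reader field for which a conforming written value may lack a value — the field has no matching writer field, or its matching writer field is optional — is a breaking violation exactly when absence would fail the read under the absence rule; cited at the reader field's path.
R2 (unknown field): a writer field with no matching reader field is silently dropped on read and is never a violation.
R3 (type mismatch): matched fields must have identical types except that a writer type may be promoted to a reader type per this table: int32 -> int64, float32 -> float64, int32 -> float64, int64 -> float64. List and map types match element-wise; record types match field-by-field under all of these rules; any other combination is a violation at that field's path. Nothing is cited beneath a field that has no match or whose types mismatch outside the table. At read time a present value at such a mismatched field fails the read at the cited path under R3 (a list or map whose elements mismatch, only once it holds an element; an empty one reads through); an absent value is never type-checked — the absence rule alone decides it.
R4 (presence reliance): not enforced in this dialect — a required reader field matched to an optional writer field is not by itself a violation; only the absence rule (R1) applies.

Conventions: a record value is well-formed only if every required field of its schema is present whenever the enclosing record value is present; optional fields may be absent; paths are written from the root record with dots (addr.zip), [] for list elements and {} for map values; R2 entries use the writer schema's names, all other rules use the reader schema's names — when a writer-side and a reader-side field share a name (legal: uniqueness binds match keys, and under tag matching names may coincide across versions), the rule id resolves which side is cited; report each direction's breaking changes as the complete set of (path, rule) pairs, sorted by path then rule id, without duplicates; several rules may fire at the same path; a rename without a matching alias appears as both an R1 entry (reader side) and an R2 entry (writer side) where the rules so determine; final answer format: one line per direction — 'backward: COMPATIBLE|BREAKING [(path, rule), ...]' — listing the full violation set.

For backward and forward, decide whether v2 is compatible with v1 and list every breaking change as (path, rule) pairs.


the writer's type comes first in each Event pair
backward analysis of Event with v2 as reader and v1 as writer:
  scores: paired with writer scores (map<string, int64> -> map<string, int64>; writer required)
  primary: no writer match
  weight: paired with writer weight (float64 -> float64; writer required)
  retries: paired with writer retries (int64 -> int64; writer optional)
  id: paired with writer id (int64 -> int64; writer optional)
  leftover writer field: checksum
  => backward verdict for Event: COMPATIBLE, no violations
forward analysis of Event with v1 as reader and v2 as writer:
  scores: paired with writer scores (map<string, int64> -> map<string, int64>; writer required)
  weight: paired with writer weight (float64 -> float64; writer required)
  retries: paired with writer retries (int64 -> int64; writer optional)
  id: paired with writer id (int64 -> int64; writer optional)
  checksum: no writer match
  leftover writer field: primary
  => forward verdict for Event: COMPATIBLE, no violations

backward: COMPATIBLE []; forward: COMPATIBLE []
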